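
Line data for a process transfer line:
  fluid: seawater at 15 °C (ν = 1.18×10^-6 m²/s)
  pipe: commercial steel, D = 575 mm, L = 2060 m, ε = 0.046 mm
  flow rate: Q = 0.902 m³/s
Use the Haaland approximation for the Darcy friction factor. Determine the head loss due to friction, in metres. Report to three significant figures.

V = 4Q/(πD²) = 4·0.902/(π·0.575²) = 3.474 m/s
Re = VD/ν = 3.474·0.575/1.18×10^-6 = 1.69×10^6 → turbulent
ε/D = 0.046/575 = 8.00×10^-5
Haaland: f = 0.01249
h_f = f(L/D)V²/(2g) = 0.01249·(2060/0.575)·3.474²/(2·9.81) = 27.53 m

h_f ≈ 27.5 m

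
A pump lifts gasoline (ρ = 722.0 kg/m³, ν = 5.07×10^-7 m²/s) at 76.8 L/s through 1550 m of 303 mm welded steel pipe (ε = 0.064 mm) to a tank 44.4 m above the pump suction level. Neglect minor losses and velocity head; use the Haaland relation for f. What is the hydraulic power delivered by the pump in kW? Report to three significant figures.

P_hyd ≈ 26.6 kW

V = 4Q/(πD²) = 1.065 m/s; Re = 6.37×10^5; ε/D = 2.11×10^-4; f = 0.01512
h_f = f(L/D)V²/2g = 4.472 m
Total head H = z + h_f = 44.4 + 4.472 = 48.87 m
P_hyd = ρgQH = 722.0·9.81·0.0768·48.87 = 26.58 kW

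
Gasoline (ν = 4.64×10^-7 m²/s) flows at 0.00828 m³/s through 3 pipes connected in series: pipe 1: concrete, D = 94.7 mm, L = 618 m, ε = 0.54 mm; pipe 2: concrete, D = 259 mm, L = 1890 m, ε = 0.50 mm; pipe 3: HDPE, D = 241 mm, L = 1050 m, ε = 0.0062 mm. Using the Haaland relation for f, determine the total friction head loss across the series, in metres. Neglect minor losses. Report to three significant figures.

H ≈ 15.1 m

Pipe 1: V = 1.176 m/s, Re = 2.40×10^5, ε/D = 0.00570, f = 0.03201, h_1 = f(L/D)V²/2g = 14.71 m
Pipe 2: V = 0.1572 m/s, Re = 8.77×10^4, ε/D = 0.00193, f = 0.02499, h_2 = f(L/D)V²/2g = 0.2295 m
Pipe 3: V = 0.1815 m/s, Re = 9.43×10^4, ε/D = 2.57×10^-5, f = 0.01814, h_3 = f(L/D)V²/2g = 0.1327 m
Series → Q common, losses add: H = Σh = 15.07 m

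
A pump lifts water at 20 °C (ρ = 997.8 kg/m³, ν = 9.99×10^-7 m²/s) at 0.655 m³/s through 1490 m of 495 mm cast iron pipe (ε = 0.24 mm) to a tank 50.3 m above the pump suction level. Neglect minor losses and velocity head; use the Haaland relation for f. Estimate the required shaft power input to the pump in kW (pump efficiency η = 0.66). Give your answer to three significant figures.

V = 4Q/(πD²) = 3.404 m/s; Re = 1.69×10^6; ε/D = 4.85×10^-4; f = 0.01689
h_f = f(L/D)V²/2g = 30.02 m
Total head H = z + h_f = 50.3 + 30.02 = 80.32 m
P_hyd = ρgQH = 997.8·9.81·0.655·80.32 = 514.9 kW
P_shaft = P_hyd/η = 514.9/0.66 = 780.2 kW

P_shaft ≈ 780 kW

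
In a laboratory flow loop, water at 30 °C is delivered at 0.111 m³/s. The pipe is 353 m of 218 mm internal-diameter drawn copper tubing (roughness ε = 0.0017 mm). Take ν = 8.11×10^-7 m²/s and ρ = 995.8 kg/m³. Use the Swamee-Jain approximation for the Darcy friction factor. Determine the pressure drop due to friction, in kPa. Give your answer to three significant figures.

Δp ≈ 87.2 kPa

V = 4Q/(πD²) = 4·0.111/(π·0.218²) = 2.974 m/s
Re = VD/ν = 2.974·0.218/8.11×10^-7 = 7.99×10^5 → turbulent
ε/D = 0.0017/218 = 7.80×10^-6
Swamee-Jain: f = 0.01223
h_f = f(L/D)V²/(2g) = 0.01223·(353/0.218)·2.974²/(2·9.81) = 8.924 m
Δp = ρg·h_f = 995.8·9.81·8.924 = 87.17 kPa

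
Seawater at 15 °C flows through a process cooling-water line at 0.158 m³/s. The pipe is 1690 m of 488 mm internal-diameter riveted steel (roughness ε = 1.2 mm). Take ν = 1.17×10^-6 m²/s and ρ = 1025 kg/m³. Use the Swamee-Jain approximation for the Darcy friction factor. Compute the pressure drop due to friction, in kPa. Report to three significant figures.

Δp ≈ 32.1 kPa

V = 4Q/(πD²) = 4·0.158/(π·0.488²) = 0.8447 m/s
Re = VD/ν = 0.8447·0.488/1.17×10^-6 = 3.52×10^5 → turbulent
ε/D = 1.2/488 = 0.00246
Swamee-Jain: f = 0.02534
h_f = f(L/D)V²/(2g) = 0.02534·(1690/0.488)·0.8447²/(2·9.81) = 3.192 m
Δp = ρg·h_f = 1025·9.81·3.192 = 32.10 kPa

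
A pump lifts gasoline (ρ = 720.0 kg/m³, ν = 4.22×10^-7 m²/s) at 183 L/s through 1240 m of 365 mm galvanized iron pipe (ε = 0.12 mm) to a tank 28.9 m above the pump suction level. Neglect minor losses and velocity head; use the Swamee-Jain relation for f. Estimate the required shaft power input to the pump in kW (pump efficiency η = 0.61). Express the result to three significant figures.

P_shaft ≈ 78.9 kW

V = 4Q/(πD²) = 1.749 m/s; Re = 1.51×10^6; ε/D = 3.29×10^-4; f = 0.01578
h_f = f(L/D)V²/2g = 8.357 m
Total head H = z + h_f = 28.9 + 8.357 = 37.26 m
P_hyd = ρgQH = 720.0·9.81·0.183·37.26 = 48.16 kW
P_shaft = P_hyd/η = 48.16/0.61 = 78.95 kW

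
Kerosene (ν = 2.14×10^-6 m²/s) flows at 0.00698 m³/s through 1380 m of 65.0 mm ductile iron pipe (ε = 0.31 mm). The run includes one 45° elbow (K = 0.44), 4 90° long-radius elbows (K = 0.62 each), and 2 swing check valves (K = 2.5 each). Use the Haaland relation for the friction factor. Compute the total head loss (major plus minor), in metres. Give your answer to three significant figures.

V = 4Q/(πD²) = 2.103 m/s; V²/2g = 0.2255 m
Re = 6.39×10^4, ε/D = 0.00477 → f = 0.03135 (Haaland)
Major: h_f = f(L/D)·V²/2g = 0.03135·21231·0.2255 = 150.1 m
Minor: ΣK = 7.92; h_m = ΣK·V²/2g = 1.786 m
Total H_L = 150.1 + 1.786 = 151.9 m

H_L ≈ 152 m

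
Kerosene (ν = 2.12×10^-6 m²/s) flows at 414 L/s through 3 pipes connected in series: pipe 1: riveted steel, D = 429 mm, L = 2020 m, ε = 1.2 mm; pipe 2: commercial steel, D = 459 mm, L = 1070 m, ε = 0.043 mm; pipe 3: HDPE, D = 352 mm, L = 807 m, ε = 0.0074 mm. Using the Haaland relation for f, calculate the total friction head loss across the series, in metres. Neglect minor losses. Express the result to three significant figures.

Pipe 1: V = 2.864 m/s, Re = 5.80×10^5, ε/D = 0.00280, f = 0.02593, h_1 = f(L/D)V²/2g = 51.05 m
Pipe 2: V = 2.502 m/s, Re = 5.42×10^5, ε/D = 9.37×10^-5, f = 0.01406, h_2 = f(L/D)V²/2g = 10.46 m
Pipe 3: V = 4.254 m/s, Re = 7.06×10^5, ε/D = 2.10×10^-5, f = 0.01261, h_3 = f(L/D)V²/2g = 26.66 m
Series → Q common, losses add: H = Σh = 88.17 m

H ≈ 88.2 m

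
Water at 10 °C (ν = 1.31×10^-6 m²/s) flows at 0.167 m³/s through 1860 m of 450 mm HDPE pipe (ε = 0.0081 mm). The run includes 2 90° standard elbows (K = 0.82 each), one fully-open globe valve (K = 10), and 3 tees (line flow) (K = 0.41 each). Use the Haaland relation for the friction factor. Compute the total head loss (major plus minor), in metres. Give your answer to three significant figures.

H_L ≈ 3.98 m

V = 4Q/(πD²) = 1.050 m/s; V²/2g = 0.05620 m
Re = 3.61×10^5, ε/D = 1.80×10^-5 → f = 0.01403 (Haaland)
Major: h_f = f(L/D)·V²/2g = 0.01403·4133·0.05620 = 3.259 m
Minor: ΣK = 12.9; h_m = ΣK·V²/2g = 0.7232 m
Total H_L = 3.259 + 0.7232 = 3.982 m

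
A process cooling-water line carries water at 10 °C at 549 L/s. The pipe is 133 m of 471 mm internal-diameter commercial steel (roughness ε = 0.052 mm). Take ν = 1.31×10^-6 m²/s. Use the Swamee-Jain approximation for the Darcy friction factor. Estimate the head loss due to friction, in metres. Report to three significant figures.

V = 4Q/(πD²) = 4·0.549/(π·0.471²) = 3.151 m/s
Re = VD/ν = 3.151·0.471/1.31×10^-6 = 1.13×10^6 → turbulent
ε/D = 0.052/471 = 1.10×10^-4
Swamee-Jain: f = 0.01353
h_f = f(L/D)V²/(2g) = 0.01353·(133/0.471)·3.151²/(2·9.81) = 1.933 m

h_f ≈ 1.93 m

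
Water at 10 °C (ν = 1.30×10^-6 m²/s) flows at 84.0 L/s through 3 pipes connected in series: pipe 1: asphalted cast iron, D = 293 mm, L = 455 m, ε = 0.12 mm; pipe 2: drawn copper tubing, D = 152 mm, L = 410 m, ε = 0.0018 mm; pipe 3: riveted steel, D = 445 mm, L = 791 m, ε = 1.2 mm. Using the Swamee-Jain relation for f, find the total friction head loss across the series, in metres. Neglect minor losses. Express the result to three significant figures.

H ≈ 41.5 m

Pipe 1: V = 1.246 m/s, Re = 2.81×10^5, ε/D = 4.10×10^-4, f = 0.01788, h_1 = f(L/D)V²/2g = 2.197 m
Pipe 2: V = 4.629 m/s, Re = 5.41×10^5, ε/D = 1.18×10^-5, f = 0.01311, h_2 = f(L/D)V²/2g = 38.61 m
Pipe 3: V = 0.5401 m/s, Re = 1.85×10^5, ε/D = 0.00270, f = 0.02637, h_3 = f(L/D)V²/2g = 0.6968 m
Series → Q common, losses add: H = Σh = 41.51 m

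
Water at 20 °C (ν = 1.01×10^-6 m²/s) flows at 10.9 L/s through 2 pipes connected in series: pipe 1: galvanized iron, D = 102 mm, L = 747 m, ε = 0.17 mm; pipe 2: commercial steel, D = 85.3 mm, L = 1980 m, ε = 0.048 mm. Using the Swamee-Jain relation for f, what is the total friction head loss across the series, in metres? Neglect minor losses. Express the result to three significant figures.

Pipe 1: V = 1.334 m/s, Re = 1.35×10^5, ε/D = 0.00167, f = 0.02397, h_1 = f(L/D)V²/2g = 15.92 m
Pipe 2: V = 1.907 m/s, Re = 1.61×10^5, ε/D = 5.63×10^-4, f = 0.01964, h_2 = f(L/D)V²/2g = 84.52 m
Series → Q common, losses add: H = Σh = 100.4 m

H ≈ 100 m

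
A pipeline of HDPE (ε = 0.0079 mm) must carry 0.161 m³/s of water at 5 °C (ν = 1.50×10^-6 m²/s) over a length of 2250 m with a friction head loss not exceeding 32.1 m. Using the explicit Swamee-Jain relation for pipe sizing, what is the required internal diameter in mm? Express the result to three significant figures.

D ≈ 293 mm

Swamee-Jain (Type III): D = 0.66·[ε^1.25·(LQ²/(gh_f))^4.75 + ν·Q^9.4·(L/(gh_f))^5.2]^0.04
LQ²/(gh_f) = 0.1852; L/(gh_f) = 7.145
Term 1 = ε^1.25·(…)^4.75 = 1.39×10^-10; Term 2 = ν·Q^9.4·(…)^5.2 = 1.45×10^-9
D = 0.66·(1.39×10^-10 + 1.45×10^-9)^0.04 = 0.2935 m = 293 mm
Check: V = 2.38 m/s, Re = 4.66×10^5, f = 0.01366, h_f = 30.2 m ≈ 32.1 m ✓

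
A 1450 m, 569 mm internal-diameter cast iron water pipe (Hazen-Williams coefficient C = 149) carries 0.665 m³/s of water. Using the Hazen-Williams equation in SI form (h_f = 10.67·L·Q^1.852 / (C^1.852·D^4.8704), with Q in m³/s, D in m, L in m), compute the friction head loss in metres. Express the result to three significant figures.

h_f = 10.67·1450·0.665^1.852 / (149^1.852·0.569^4.8704) = 10.70 m

h_f ≈ 10.7 m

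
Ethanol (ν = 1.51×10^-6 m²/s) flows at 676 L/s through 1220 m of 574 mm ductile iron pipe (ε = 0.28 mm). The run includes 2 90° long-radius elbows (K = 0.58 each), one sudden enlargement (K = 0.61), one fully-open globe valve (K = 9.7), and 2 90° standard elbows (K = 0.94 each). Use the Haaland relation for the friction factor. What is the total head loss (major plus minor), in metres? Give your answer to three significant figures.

V = 4Q/(πD²) = 2.612 m/s; V²/2g = 0.3478 m
Re = 9.93×10^5, ε/D = 4.88×10^-4 → f = 0.01709 (Haaland)
Major: h_f = f(L/D)·V²/2g = 0.01709·2125·0.3478 = 12.64 m
Minor: ΣK = 13.3; h_m = ΣK·V²/2g = 4.644 m
Total H_L = 12.64 + 4.644 = 17.28 m

H_L ≈ 17.3 m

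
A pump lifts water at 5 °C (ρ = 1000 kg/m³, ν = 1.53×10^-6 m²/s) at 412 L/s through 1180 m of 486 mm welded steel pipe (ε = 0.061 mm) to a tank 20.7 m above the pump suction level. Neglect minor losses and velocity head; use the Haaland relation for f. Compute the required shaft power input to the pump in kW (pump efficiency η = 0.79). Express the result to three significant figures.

V = 4Q/(πD²) = 2.221 m/s; Re = 7.05×10^5; ε/D = 1.26×10^-4; f = 0.01407
h_f = f(L/D)V²/2g = 8.588 m
Total head H = z + h_f = 20.7 + 8.588 = 29.29 m
P_hyd = ρgQH = 1000·9.81·0.412·29.29 = 118.4 kW
P_shaft = P_hyd/η = 118.4/0.79 = 149.8 kW

P_shaft ≈ 150 kW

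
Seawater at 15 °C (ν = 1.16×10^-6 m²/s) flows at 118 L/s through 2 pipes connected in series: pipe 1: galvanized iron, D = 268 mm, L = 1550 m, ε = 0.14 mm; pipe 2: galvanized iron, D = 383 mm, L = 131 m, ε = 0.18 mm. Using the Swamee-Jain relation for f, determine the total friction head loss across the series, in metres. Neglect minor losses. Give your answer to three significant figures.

H ≈ 23.5 m

Pipe 1: V = 2.092 m/s, Re = 4.83×10^5, ε/D = 5.22×10^-4, f = 0.01795, h_1 = f(L/D)V²/2g = 23.15 m
Pipe 2: V = 1.024 m/s, Re = 3.38×10^5, ε/D = 4.70×10^-4, f = 0.01800, h_2 = f(L/D)V²/2g = 0.3292 m
Series → Q common, losses add: H = Σh = 23.48 m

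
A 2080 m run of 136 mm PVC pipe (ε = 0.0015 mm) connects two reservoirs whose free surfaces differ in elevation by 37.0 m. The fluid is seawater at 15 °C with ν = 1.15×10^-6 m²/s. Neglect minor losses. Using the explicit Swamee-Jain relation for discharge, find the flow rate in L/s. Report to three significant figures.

Swamee-Jain (Type II): Q = -0.965·√(gD⁵h_f/L)·ln[ε/(3.7D) + √(3.17ν²L/(gD³h_f))]
√(gD⁵h_f/L) = √(9.81·0.136⁵·37.0/2080) = 0.002849
ε/(3.7D) = 2.98×10^-6; √(3.17ν²L/(gD³h_f)) = 9.77×10^-5
Q = -0.965·0.002849·ln(1.007×10^-4) = 0.02531 m³/s
Check: V = 1.74 m/s, Re = 2.06×10^5, f = 0.01555, h_f = 36.8 m ≈ 37.0 m ✓

Q ≈ 25.3 L/s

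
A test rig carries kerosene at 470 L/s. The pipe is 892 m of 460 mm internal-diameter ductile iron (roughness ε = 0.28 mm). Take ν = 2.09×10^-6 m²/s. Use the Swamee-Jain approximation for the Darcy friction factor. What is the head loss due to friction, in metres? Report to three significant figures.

h_f ≈ 14.4 m

V = 4Q/(πD²) = 4·0.470/(π·0.460²) = 2.828 m/s
Re = VD/ν = 2.828·0.460/2.09×10^-6 = 6.22×10^5 → turbulent
ε/D = 0.28/460 = 6.09×10^-4
Swamee-Jain: f = 0.01826
h_f = f(L/D)V²/(2g) = 0.01826·(892/0.460)·2.828²/(2·9.81) = 14.44 m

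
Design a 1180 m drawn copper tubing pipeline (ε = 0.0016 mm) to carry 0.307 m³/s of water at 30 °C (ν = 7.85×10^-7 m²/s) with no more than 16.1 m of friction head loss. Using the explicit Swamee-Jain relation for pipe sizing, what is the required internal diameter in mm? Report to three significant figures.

Swamee-Jain (Type III): D = 0.66·[ε^1.25·(LQ²/(gh_f))^4.75 + ν·Q^9.4·(L/(gh_f))^5.2]^0.04
LQ²/(gh_f) = 0.7041; L/(gh_f) = 7.471
Term 1 = ε^1.25·(…)^4.75 = 1.08×10^-8; Term 2 = ν·Q^9.4·(…)^5.2 = 4.13×10^-7
D = 0.66·(1.08×10^-8 + 4.13×10^-7)^0.04 = 0.3670 m = 367 mm
Check: V = 2.90 m/s, Re = 1.36×10^6, f = 0.01117, h_f = 15.4 m ≈ 16.1 m ✓

D ≈ 367 mm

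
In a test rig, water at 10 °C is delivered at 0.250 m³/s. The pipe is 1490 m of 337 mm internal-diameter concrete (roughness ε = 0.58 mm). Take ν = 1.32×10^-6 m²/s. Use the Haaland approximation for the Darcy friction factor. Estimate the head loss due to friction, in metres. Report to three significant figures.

V = 4Q/(πD²) = 4·0.250/(π·0.337²) = 2.803 m/s
Re = VD/ν = 2.803·0.337/1.32×10^-6 = 7.16×10^5 → turbulent
ε/D = 0.58/337 = 0.00172
Haaland: f = 0.02281
h_f = f(L/D)V²/(2g) = 0.02281·(1490/0.337)·2.803²/(2·9.81) = 40.38 m

h_f ≈ 40.4 m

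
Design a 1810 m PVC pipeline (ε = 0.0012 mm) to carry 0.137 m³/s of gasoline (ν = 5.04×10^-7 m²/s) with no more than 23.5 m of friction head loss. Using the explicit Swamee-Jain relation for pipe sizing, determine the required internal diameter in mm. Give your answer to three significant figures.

Swamee-Jain (Type III): D = 0.66·[ε^1.25·(LQ²/(gh_f))^4.75 + ν·Q^9.4·(L/(gh_f))^5.2]^0.04
LQ²/(gh_f) = 0.1474; L/(gh_f) = 7.851
Term 1 = ε^1.25·(…)^4.75 = 4.45×10^-12; Term 2 = ν·Q^9.4·(…)^5.2 = 1.74×10^-10
D = 0.66·(4.45×10^-12 + 1.74×10^-10)^0.04 = 0.2689 m = 269 mm
Check: V = 2.41 m/s, Re = 1.29×10^6, f = 0.01126, h_f = 22.5 m ≈ 23.5 m ✓

D ≈ 269 mm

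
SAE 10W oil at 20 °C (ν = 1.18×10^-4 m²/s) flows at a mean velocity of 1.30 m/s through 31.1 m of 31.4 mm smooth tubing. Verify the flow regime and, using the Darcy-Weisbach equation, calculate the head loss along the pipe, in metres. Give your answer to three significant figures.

h_f ≈ 15.8 m

Re = VD/ν = 1.30·0.03140/1.18×10^-4 = 346 → laminar (Re < 2300)
f = 64/Re = 0.1850
h_f = f(L/D)V²/(2g) = 0.1850·(31.1/0.03140)·1.30²/(2·9.81) = 15.78 m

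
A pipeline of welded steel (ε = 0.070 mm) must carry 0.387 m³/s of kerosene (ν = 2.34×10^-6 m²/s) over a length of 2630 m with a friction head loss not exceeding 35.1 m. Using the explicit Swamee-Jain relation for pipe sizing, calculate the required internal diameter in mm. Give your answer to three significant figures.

D ≈ 431 mm

Swamee-Jain (Type III): D = 0.66·[ε^1.25·(LQ²/(gh_f))^4.75 + ν·Q^9.4·(L/(gh_f))^5.2]^0.04
LQ²/(gh_f) = 1.144; L/(gh_f) = 7.638
Term 1 = ε^1.25·(…)^4.75 = 1.21×10^-5; Term 2 = ν·Q^9.4·(…)^5.2 = 1.22×10^-5
D = 0.66·(1.21×10^-5 + 1.22×10^-5)^0.04 = 0.4315 m = 431 mm
Check: V = 2.65 m/s, Re = 4.88×10^5, f = 0.01518, h_f = 33.0 m ≈ 35.1 m ✓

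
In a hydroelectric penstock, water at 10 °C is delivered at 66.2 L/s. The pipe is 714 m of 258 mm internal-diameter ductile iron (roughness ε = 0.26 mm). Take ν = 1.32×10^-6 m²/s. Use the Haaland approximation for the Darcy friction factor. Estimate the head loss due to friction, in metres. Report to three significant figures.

V = 4Q/(πD²) = 4·0.0662/(π·0.258²) = 1.266 m/s
Re = VD/ν = 1.266·0.258/1.32×10^-6 = 2.47×10^5 → turbulent
ε/D = 0.26/258 = 0.00101
Haaland: f = 0.02072
h_f = f(L/D)V²/(2g) = 0.02072·(714/0.258)·1.266²/(2·9.81) = 4.687 m

h_f ≈ 4.69 m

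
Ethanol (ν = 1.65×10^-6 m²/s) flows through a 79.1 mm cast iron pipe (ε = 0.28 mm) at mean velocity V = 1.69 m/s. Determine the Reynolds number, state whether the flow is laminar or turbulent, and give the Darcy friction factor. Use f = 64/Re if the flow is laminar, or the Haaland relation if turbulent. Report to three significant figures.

Re ≈ 8.10×10^4; turbulent; f ≈ 0.0288

Re = VD/ν = 1.690·0.0791/1.65×10^-6 = 8.10×10^4
Re > 4000 → turbulent; ε/D = 0.00354
Haaland: f = 0.02877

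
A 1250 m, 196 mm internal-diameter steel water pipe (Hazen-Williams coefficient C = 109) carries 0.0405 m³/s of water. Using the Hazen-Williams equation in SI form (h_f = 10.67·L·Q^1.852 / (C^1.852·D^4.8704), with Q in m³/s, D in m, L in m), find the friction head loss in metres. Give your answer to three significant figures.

h_f ≈ 16.6 m

h_f = 10.67·1250·0.0405^1.852 / (109^1.852·0.196^4.8704) = 16.59 m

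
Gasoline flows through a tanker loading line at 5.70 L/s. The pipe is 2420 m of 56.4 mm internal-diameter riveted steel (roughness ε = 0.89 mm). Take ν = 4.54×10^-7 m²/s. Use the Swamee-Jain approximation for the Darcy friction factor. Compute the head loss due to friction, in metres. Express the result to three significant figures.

V = 4Q/(πD²) = 4·0.00570/(π·0.0564²) = 2.282 m/s
Re = VD/ν = 2.282·0.0564/4.54×10^-7 = 2.83×10^5 → turbulent
ε/D = 0.89/56.4 = 0.0158
Swamee-Jain: f = 0.04478
h_f = f(L/D)V²/(2g) = 0.04478·(2420/0.0564)·2.282²/(2·9.81) = 509.7 m

h_f ≈ 510 m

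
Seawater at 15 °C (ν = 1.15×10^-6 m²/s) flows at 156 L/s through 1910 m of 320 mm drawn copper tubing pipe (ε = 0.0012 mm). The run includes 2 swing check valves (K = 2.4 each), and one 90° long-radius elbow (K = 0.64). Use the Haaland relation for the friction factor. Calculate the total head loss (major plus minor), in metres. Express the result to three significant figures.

V = 4Q/(πD²) = 1.940 m/s; V²/2g = 0.1918 m
Re = 5.40×10^5, ε/D = 3.75×10^-6 → f = 0.01293 (Haaland)
Major: h_f = f(L/D)·V²/2g = 0.01293·5969·0.1918 = 14.80 m
Minor: ΣK = 5.44; h_m = ΣK·V²/2g = 1.043 m
Total H_L = 14.80 + 1.043 = 15.84 m

H_L ≈ 15.8 m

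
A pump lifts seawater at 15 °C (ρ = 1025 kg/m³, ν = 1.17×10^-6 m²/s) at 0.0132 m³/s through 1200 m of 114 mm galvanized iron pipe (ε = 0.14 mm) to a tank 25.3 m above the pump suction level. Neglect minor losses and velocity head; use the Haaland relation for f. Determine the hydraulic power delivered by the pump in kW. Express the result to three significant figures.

P_hyd ≈ 6.02 kW

V = 4Q/(πD²) = 1.293 m/s; Re = 1.26×10^5; ε/D = 0.00123; f = 0.02235
h_f = f(L/D)V²/2g = 20.05 m
Total head H = z + h_f = 25.3 + 20.05 = 45.35 m
P_hyd = ρgQH = 1025·9.81·0.0132·45.35 = 6.020 kW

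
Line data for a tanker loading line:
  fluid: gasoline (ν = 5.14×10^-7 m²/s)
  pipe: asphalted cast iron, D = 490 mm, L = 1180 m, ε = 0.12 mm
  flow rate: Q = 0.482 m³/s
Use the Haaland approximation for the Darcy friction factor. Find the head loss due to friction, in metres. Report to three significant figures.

h_f ≈ 11.8 m

V = 4Q/(πD²) = 4·0.482/(π·0.490²) = 2.556 m/s
Re = VD/ν = 2.556·0.490/5.14×10^-7 = 2.44×10^6 → turbulent
ε/D = 0.12/490 = 2.45×10^-4
Haaland: f = 0.01466
h_f = f(L/D)V²/(2g) = 0.01466·(1180/0.490)·2.556²/(2·9.81) = 11.76 m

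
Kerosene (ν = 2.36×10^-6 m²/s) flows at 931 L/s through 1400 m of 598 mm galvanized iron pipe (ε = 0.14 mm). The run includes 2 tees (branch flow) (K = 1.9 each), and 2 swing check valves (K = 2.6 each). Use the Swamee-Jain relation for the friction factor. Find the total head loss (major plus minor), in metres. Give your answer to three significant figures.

H_L ≈ 25.1 m

V = 4Q/(πD²) = 3.315 m/s; V²/2g = 0.5600 m
Re = 8.40×10^5, ε/D = 2.34×10^-4 → f = 0.01527 (Swamee-Jain)
Major: h_f = f(L/D)·V²/2g = 0.01527·2341·0.5600 = 20.03 m
Minor: ΣK = 9.00; h_m = ΣK·V²/2g = 5.040 m
Total H_L = 20.03 + 5.040 = 25.07 m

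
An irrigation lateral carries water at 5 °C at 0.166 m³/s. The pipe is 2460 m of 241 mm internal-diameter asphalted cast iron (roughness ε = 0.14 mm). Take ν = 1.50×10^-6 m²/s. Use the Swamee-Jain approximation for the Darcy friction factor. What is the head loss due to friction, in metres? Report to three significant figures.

V = 4Q/(πD²) = 4·0.166/(π·0.241²) = 3.639 m/s
Re = VD/ν = 3.639·0.241/1.50×10^-6 = 5.85×10^5 → turbulent
ε/D = 0.14/241 = 5.81×10^-4
Swamee-Jain: f = 0.01814
h_f = f(L/D)V²/(2g) = 0.01814·(2460/0.241)·3.639²/(2·9.81) = 125.0 m

h_f ≈ 125 m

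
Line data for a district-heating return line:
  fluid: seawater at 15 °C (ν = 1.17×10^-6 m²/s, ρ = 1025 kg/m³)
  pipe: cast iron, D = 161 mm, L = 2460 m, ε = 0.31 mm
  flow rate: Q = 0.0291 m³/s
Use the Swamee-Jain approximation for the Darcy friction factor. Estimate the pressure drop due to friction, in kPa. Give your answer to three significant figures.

V = 4Q/(πD²) = 4·0.0291/(π·0.161²) = 1.429 m/s
Re = VD/ν = 1.429·0.161/1.17×10^-6 = 1.97×10^5 → turbulent
ε/D = 0.31/161 = 0.00193
Swamee-Jain: f = 0.02429
h_f = f(L/D)V²/(2g) = 0.02429·(2460/0.161)·1.429²/(2·9.81) = 38.65 m
Δp = ρg·h_f = 1025·9.81·38.65 = 388.6 kPa

Δp ≈ 389 kPa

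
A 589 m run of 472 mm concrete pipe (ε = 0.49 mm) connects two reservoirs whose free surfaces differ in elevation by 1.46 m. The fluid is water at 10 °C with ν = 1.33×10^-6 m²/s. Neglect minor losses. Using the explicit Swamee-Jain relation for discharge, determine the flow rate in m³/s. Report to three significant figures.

Q ≈ 0.185 m³/s

Swamee-Jain (Type II): Q = -0.965·√(gD⁵h_f/L)·ln[ε/(3.7D) + √(3.17ν²L/(gD³h_f))]
√(gD⁵h_f/L) = √(9.81·0.472⁵·1.46/589) = 0.02387
ε/(3.7D) = 2.81×10^-4; √(3.17ν²L/(gD³h_f)) = 4.68×10^-5
Q = -0.965·0.02387·ln(3.274×10^-4) = 0.1848 m³/s
Check: V = 1.06 m/s, Re = 3.75×10^5, f = 0.02072, h_f = 1.47 m ≈ 1.46 m ✓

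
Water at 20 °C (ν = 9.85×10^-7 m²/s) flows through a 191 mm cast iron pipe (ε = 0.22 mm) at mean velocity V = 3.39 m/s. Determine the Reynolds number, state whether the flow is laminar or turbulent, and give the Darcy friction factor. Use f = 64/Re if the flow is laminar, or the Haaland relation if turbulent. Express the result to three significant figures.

Re ≈ 6.57×10^5; turbulent; f ≈ 0.0207

Re = VD/ν = 3.390·0.191/9.85×10^-7 = 6.57×10^5
Re > 4000 → turbulent; ε/D = 0.00115
Haaland: f = 0.02073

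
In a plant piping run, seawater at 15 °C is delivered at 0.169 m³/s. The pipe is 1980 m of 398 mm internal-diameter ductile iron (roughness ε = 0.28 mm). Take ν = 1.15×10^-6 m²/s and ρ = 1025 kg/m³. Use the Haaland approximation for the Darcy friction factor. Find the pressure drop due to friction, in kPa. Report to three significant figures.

V = 4Q/(πD²) = 4·0.169/(π·0.398²) = 1.358 m/s
Re = VD/ν = 1.358·0.398/1.15×10^-6 = 4.70×10^5 → turbulent
ε/D = 0.28/398 = 7.04×10^-4
Haaland: f = 0.01880
h_f = f(L/D)V²/(2g) = 0.01880·(1980/0.398)·1.358²/(2·9.81) = 8.797 m
Δp = ρg·h_f = 1025·9.81·8.797 = 88.45 kPa

Δp ≈ 88.5 kPa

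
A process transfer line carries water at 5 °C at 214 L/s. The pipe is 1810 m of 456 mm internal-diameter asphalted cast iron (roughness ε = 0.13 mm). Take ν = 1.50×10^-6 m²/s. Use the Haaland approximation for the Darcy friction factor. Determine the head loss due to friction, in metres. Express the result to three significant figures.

V = 4Q/(πD²) = 4·0.214/(π·0.456²) = 1.310 m/s
Re = VD/ν = 1.310·0.456/1.50×10^-6 = 3.98×10^5 → turbulent
ε/D = 0.13/456 = 2.85×10^-4
Haaland: f = 0.01630
h_f = f(L/D)V²/(2g) = 0.01630·(1810/0.456)·1.310²/(2·9.81) = 5.662 m

h_f ≈ 5.66 m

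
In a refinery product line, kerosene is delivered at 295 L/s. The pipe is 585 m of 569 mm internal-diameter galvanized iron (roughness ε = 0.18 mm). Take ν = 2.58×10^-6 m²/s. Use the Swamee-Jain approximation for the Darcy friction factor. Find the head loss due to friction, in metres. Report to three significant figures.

V = 4Q/(πD²) = 4·0.295/(π·0.569²) = 1.160 m/s
Re = VD/ν = 1.160·0.569/2.58×10^-6 = 2.56×10^5 → turbulent
ε/D = 0.18/569 = 3.16×10^-4
Swamee-Jain: f = 0.01744
h_f = f(L/D)V²/(2g) = 0.01744·(585/0.569)·1.160²/(2·9.81) = 1.230 m

h_f ≈ 1.23 m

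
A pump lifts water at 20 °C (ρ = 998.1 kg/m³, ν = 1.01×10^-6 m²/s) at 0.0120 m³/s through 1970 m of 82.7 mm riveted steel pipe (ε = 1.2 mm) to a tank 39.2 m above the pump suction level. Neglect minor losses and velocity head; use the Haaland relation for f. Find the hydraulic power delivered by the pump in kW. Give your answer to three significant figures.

P_hyd ≈ 35.6 kW

V = 4Q/(πD²) = 2.234 m/s; Re = 1.83×10^5; ε/D = 0.0145; f = 0.04350
h_f = f(L/D)V²/2g = 263.6 m
Total head H = z + h_f = 39.2 + 263.6 = 302.8 m
P_hyd = ρgQH = 998.1·9.81·0.0120·302.8 = 35.58 kW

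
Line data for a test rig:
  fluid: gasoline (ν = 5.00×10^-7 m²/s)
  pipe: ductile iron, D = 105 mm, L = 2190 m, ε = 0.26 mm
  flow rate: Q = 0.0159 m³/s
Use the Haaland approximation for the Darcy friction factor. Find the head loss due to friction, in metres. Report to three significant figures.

V = 4Q/(πD²) = 4·0.0159/(π·0.105²) = 1.836 m/s
Re = VD/ν = 1.836·0.105/5.00×10^-7 = 3.86×10^5 → turbulent
ε/D = 0.26/105 = 0.00248
Haaland: f = 0.02522
h_f = f(L/D)V²/(2g) = 0.02522·(2190/0.105)·1.836²/(2·9.81) = 90.39 m

h_f ≈ 90.4 m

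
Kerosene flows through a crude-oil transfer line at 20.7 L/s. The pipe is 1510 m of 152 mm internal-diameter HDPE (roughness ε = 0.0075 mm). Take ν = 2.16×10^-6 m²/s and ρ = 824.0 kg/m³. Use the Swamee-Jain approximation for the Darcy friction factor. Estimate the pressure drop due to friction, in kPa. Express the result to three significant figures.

V = 4Q/(πD²) = 4·0.0207/(π·0.152²) = 1.141 m/s
Re = VD/ν = 1.141·0.152/2.16×10^-6 = 8.03×10^4 → turbulent
ε/D = 0.0075/152 = 4.93×10^-5
Swamee-Jain: f = 0.01897
h_f = f(L/D)V²/(2g) = 0.01897·(1510/0.152)·1.141²/(2·9.81) = 12.50 m
Δp = ρg·h_f = 824.0·9.81·12.50 = 101.1 kPa

Δp ≈ 101 kPa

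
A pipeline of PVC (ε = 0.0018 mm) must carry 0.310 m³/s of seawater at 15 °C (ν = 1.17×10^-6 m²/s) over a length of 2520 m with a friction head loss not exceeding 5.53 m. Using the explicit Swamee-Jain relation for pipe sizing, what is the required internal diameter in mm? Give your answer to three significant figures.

D ≈ 547 mm

Swamee-Jain (Type III): D = 0.66·[ε^1.25·(LQ²/(gh_f))^4.75 + ν·Q^9.4·(L/(gh_f))^5.2]^0.04
LQ²/(gh_f) = 4.464; L/(gh_f) = 46.45
Term 1 = ε^1.25·(…)^4.75 = 8.04×10^-5; Term 2 = ν·Q^9.4·(…)^5.2 = 0.00902
D = 0.66·(8.04×10^-5 + 0.00902)^0.04 = 0.5469 m = 547 mm
Check: V = 1.32 m/s, Re = 6.17×10^5, f = 0.01267, h_f = 5.18 m ≈ 5.53 m ✓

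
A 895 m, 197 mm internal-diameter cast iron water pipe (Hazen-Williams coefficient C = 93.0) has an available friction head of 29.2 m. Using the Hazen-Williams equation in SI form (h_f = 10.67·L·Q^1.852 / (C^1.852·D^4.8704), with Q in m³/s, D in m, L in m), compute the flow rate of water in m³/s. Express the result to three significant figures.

Rearranging: Q = [h_f·C^1.852·D^4.8704 / (10.67·L)]^(1/1.852)
Q = [29.2·93.0^1.852·0.197^4.8704 / (10.67·895)]^0.540 = 0.05692 m³/s

Q ≈ 0.0569 m³/s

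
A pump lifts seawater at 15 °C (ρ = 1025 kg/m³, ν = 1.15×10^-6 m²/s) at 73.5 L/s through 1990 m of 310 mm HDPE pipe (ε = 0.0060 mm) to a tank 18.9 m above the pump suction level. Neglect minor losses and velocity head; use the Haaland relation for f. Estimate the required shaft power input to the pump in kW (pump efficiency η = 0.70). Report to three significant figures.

V = 4Q/(πD²) = 0.9738 m/s; Re = 2.63×10^5; ε/D = 1.94×10^-5; f = 0.01485
h_f = f(L/D)V²/2g = 4.609 m
Total head H = z + h_f = 18.9 + 4.609 = 23.51 m
P_hyd = ρgQH = 1025·9.81·0.0735·23.51 = 17.37 kW
P_shaft = P_hyd/η = 17.37/0.70 = 24.82 kW

P_shaft ≈ 24.8 kW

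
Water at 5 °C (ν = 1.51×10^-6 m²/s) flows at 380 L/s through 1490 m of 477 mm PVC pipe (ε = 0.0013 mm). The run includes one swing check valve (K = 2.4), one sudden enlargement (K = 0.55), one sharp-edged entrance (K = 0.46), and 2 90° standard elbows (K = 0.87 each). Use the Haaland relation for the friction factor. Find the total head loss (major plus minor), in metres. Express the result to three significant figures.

H_L ≈ 10.1 m

V = 4Q/(πD²) = 2.126 m/s; V²/2g = 0.2305 m
Re = 6.72×10^5, ε/D = 2.73×10^-6 → f = 0.01244 (Haaland)
Major: h_f = f(L/D)·V²/2g = 0.01244·3124·0.2305 = 8.953 m
Minor: ΣK = 5.15; h_m = ΣK·V²/2g = 1.187 m
Total H_L = 8.953 + 1.187 = 10.14 m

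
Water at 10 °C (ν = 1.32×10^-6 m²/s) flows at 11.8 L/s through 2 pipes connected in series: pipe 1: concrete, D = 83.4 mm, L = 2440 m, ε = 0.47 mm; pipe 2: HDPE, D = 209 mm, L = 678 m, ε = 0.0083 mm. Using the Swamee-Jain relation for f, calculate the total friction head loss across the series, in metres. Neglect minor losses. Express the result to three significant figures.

Pipe 1: V = 2.160 m/s, Re = 1.36×10^5, ε/D = 0.00564, f = 0.03235, h_1 = f(L/D)V²/2g = 225.1 m
Pipe 2: V = 0.3440 m/s, Re = 5.45×10^4, ε/D = 3.97×10^-5, f = 0.02054, h_2 = f(L/D)V²/2g = 0.4017 m
Series → Q common, losses add: H = Σh = 225.5 m

H ≈ 225 m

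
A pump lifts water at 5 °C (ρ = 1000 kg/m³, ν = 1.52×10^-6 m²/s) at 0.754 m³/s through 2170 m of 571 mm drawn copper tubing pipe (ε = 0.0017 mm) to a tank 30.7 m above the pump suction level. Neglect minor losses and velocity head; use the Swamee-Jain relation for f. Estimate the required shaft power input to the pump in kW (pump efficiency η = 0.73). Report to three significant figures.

P_shaft ≈ 507 kW

V = 4Q/(πD²) = 2.944 m/s; Re = 1.11×10^6; ε/D = 2.98×10^-6; f = 0.01149
h_f = f(L/D)V²/2g = 19.30 m
Total head H = z + h_f = 30.7 + 19.30 = 50.00 m
P_hyd = ρgQH = 1000·9.81·0.754·50.00 = 369.8 kW
P_shaft = P_hyd/η = 369.8/0.73 = 506.6 kW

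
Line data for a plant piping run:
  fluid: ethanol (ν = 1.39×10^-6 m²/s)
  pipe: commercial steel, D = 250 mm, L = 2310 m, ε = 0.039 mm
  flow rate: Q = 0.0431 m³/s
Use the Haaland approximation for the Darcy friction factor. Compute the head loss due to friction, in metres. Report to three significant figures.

V = 4Q/(πD²) = 4·0.0431/(π·0.250²) = 0.8780 m/s
Re = VD/ν = 0.8780·0.250/1.39×10^-6 = 1.58×10^5 → turbulent
ε/D = 0.039/250 = 1.56×10^-4
Haaland: f = 0.01717
h_f = f(L/D)V²/(2g) = 0.01717·(2310/0.250)·0.8780²/(2·9.81) = 6.235 m

h_f ≈ 6.23 m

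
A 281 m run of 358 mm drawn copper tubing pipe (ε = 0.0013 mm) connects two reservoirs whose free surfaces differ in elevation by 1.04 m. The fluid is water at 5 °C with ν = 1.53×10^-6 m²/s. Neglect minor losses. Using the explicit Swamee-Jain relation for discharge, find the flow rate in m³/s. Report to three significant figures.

Swamee-Jain (Type II): Q = -0.965·√(gD⁵h_f/L)·ln[ε/(3.7D) + √(3.17ν²L/(gD³h_f))]
√(gD⁵h_f/L) = √(9.81·0.358⁵·1.04/281) = 0.01461
ε/(3.7D) = 9.81×10^-7; √(3.17ν²L/(gD³h_f)) = 6.67×10^-5
Q = -0.965·0.01461·ln(6.772×10^-5) = 0.1354 m³/s
Check: V = 1.34 m/s, Re = 3.15×10^5, f = 0.01429, h_f = 1.03 m ≈ 1.04 m ✓

Q ≈ 0.135 m³/s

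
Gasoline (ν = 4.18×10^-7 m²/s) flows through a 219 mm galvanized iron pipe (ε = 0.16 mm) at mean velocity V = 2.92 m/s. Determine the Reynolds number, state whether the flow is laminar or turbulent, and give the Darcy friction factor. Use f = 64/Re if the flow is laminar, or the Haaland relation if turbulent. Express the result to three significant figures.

Re ≈ 1.53×10^6; turbulent; f ≈ 0.0185

Re = VD/ν = 2.920·0.219/4.18×10^-7 = 1.53×10^6
Re > 4000 → turbulent; ε/D = 7.31×10^-4
Haaland: f = 0.01847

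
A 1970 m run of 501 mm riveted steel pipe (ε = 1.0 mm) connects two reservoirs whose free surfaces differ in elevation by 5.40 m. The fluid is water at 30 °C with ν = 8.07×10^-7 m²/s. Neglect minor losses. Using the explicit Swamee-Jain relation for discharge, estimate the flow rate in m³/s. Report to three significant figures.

Q ≈ 0.210 m³/s

Swamee-Jain (Type II): Q = -0.965·√(gD⁵h_f/L)·ln[ε/(3.7D) + √(3.17ν²L/(gD³h_f))]
√(gD⁵h_f/L) = √(9.81·0.501⁵·5.40/1970) = 0.02913
ε/(3.7D) = 5.39×10^-4; √(3.17ν²L/(gD³h_f)) = 2.47×10^-5
Q = -0.965·0.02913·ln(5.642×10^-4) = 0.2103 m³/s
Check: V = 1.07 m/s, Re = 6.62×10^5, f = 0.02378, h_f = 5.42 m ≈ 5.40 m ✓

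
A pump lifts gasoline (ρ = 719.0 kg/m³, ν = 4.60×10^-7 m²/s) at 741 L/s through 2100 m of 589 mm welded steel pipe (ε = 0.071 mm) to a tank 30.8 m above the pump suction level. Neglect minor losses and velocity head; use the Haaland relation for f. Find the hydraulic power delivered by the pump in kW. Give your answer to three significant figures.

P_hyd ≈ 251 kW

V = 4Q/(πD²) = 2.720 m/s; Re = 3.48×10^6; ε/D = 1.21×10^-4; f = 0.01283
h_f = f(L/D)V²/2g = 17.24 m
Total head H = z + h_f = 30.8 + 17.24 = 48.04 m
P_hyd = ρgQH = 719.0·9.81·0.741·48.04 = 251.1 kW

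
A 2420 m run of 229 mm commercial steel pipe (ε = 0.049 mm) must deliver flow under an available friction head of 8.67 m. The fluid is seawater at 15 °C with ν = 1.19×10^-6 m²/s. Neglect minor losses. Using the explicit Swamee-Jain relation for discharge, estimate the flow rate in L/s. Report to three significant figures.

Q ≈ 39.7 L/s

Swamee-Jain (Type II): Q = -0.965·√(gD⁵h_f/L)·ln[ε/(3.7D) + √(3.17ν²L/(gD³h_f))]
√(gD⁵h_f/L) = √(9.81·0.229⁵·8.67/2420) = 0.004705
ε/(3.7D) = 5.78×10^-5; √(3.17ν²L/(gD³h_f)) = 1.03×10^-4
Q = -0.965·0.004705·ln(1.610×10^-4) = 0.03965 m³/s
Check: V = 0.963 m/s, Re = 1.85×10^5, f = 0.01740, h_f = 8.69 m ≈ 8.67 m ✓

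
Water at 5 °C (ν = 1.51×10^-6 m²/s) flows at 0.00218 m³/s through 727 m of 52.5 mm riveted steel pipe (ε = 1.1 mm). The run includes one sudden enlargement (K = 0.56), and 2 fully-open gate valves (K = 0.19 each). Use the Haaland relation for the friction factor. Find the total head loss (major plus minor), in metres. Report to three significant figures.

H_L ≈ 36.3 m

V = 4Q/(πD²) = 1.007 m/s; V²/2g = 0.05169 m
Re = 3.50×10^4, ε/D = 0.0210 → f = 0.05066 (Haaland)
Major: h_f = f(L/D)·V²/2g = 0.05066·13848·0.05169 = 36.26 m
Minor: ΣK = 0.940; h_m = ΣK·V²/2g = 0.04859 m
Total H_L = 36.26 + 0.04859 = 36.31 m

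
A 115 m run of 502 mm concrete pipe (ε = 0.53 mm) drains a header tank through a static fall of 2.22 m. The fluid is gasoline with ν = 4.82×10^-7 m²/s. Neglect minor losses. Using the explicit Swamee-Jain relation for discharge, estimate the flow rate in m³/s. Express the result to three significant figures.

Q ≈ 0.611 m³/s

Swamee-Jain (Type II): Q = -0.965·√(gD⁵h_f/L)·ln[ε/(3.7D) + √(3.17ν²L/(gD³h_f))]
√(gD⁵h_f/L) = √(9.81·0.502⁵·2.22/115) = 0.07770
ε/(3.7D) = 2.85×10^-4; √(3.17ν²L/(gD³h_f)) = 5.54×10^-6
Q = -0.965·0.07770·ln(2.909×10^-4) = 0.6105 m³/s
Check: V = 3.08 m/s, Re = 3.21×10^6, f = 0.02003, h_f = 2.23 m ≈ 2.22 m ✓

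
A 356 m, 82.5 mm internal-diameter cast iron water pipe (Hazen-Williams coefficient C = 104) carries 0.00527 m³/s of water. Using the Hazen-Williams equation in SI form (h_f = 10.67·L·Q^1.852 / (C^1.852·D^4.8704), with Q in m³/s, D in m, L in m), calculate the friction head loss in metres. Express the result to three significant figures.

h_f ≈ 7.98 m

h_f = 10.67·356·0.00527^1.852 / (104^1.852·0.0825^4.8704) = 7.983 m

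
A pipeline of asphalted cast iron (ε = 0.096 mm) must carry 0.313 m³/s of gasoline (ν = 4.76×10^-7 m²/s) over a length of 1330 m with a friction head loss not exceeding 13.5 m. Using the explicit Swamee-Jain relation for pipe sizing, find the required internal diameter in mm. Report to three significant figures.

D ≈ 417 mm

Swamee-Jain (Type III): D = 0.66·[ε^1.25·(LQ²/(gh_f))^4.75 + ν·Q^9.4·(L/(gh_f))^5.2]^0.04
LQ²/(gh_f) = 0.9839; L/(gh_f) = 10.04
Term 1 = ε^1.25·(…)^4.75 = 8.80×10^-6; Term 2 = ν·Q^9.4·(…)^5.2 = 1.40×10^-6
D = 0.66·(8.80×10^-6 + 1.40×10^-6)^0.04 = 0.4168 m = 417 mm
Check: V = 2.29 m/s, Re = 2.01×10^6, f = 0.01467, h_f = 12.6 m ≈ 13.5 m ✓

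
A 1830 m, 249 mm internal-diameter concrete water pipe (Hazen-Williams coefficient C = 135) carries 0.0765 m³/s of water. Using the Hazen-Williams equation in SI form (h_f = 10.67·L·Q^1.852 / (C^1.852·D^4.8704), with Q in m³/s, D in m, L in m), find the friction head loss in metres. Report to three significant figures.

h_f ≈ 16.5 m

h_f = 10.67·1830·0.0765^1.852 / (135^1.852·0.249^4.8704) = 16.54 m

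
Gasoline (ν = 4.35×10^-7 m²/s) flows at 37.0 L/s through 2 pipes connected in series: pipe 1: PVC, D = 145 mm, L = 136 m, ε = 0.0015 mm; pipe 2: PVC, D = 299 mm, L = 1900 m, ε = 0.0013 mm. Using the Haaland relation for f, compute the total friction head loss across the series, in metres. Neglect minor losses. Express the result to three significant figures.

H ≈ 4.21 m

Pipe 1: V = 2.241 m/s, Re = 7.47×10^5, ε/D = 1.03×10^-5, f = 0.01233, h_1 = f(L/D)V²/2g = 2.959 m
Pipe 2: V = 0.5270 m/s, Re = 3.62×10^5, ε/D = 4.35×10^-6, f = 0.01389, h_2 = f(L/D)V²/2g = 1.249 m
Series → Q common, losses add: H = Σh = 4.208 m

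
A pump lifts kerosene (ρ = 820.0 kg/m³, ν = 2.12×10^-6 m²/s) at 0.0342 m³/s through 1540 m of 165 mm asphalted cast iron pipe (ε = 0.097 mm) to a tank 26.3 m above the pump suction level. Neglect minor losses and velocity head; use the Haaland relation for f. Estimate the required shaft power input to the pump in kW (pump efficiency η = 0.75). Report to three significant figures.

P_shaft ≈ 18.5 kW

V = 4Q/(πD²) = 1.599 m/s; Re = 1.24×10^5; ε/D = 5.88×10^-4; f = 0.01993
h_f = f(L/D)V²/2g = 24.26 m
Total head H = z + h_f = 26.3 + 24.26 = 50.56 m
P_hyd = ρgQH = 820.0·9.81·0.0342·50.56 = 13.91 kW
P_shaft = P_hyd/η = 13.91/0.75 = 18.54 kW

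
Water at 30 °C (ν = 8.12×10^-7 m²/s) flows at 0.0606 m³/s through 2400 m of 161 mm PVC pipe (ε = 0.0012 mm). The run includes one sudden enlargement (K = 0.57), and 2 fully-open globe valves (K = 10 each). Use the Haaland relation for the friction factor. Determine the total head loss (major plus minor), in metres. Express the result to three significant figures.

V = 4Q/(πD²) = 2.977 m/s; V²/2g = 0.4516 m
Re = 5.90×10^5, ε/D = 7.45×10^-6 → f = 0.01278 (Haaland)
Major: h_f = f(L/D)·V²/2g = 0.01278·14907·0.4516 = 86.02 m
Minor: ΣK = 20.6; h_m = ΣK·V²/2g = 9.290 m
Total H_L = 86.02 + 9.290 = 95.31 m

H_L ≈ 95.3 m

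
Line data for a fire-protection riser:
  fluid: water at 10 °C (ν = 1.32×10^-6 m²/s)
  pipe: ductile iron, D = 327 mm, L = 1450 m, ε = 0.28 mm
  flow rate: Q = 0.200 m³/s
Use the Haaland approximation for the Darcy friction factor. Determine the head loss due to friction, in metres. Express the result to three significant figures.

h_f ≈ 24.9 m

V = 4Q/(πD²) = 4·0.200/(π·0.327²) = 2.381 m/s
Re = VD/ν = 2.381·0.327/1.32×10^-6 = 5.90×10^5 → turbulent
ε/D = 0.28/327 = 8.56×10^-4
Haaland: f = 0.01945
h_f = f(L/D)V²/(2g) = 0.01945·(1450/0.327)·2.381²/(2·9.81) = 24.93 m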